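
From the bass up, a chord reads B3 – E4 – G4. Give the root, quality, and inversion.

E minor, second inversion

The pitch classes B, E, G arrange in thirds as E–G–B: an E minor triad.
B is the fifth of E minor; fifth in the bass means second inversion (figured bass 6/4).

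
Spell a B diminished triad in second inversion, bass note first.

B diminished is B–D–F. Second inversion puts the fifth (F) in the bass, with the remaining tones above: F, B, D.

F, B, D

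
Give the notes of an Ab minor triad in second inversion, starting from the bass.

The chord tones are Ab–Cb–Eb. With the fifth (Eb) lowest for second inversion: Eb, Ab, Cb.

Eb, Ab, Cb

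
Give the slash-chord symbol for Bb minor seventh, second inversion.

Bbm7/F

Second inversion of Bb minor seventh has the fifth (F) in the bass. As a slash chord: Bbm7/F.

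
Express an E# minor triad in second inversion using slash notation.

E#m/B#

Second inversion of E# minor has the fifth (B#) in the bass. As a slash chord: E#m/B#.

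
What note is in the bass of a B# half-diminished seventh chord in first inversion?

The third of B# half-diminished seventh (B#–D#–F#–A#) is D#; that is the bass in first inversion.

D#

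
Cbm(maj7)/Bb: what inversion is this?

Cbm(maj7)/Bb means Cb minor-major seventh with Bb in the bass. Bb is the seventh of Cb minor-major seventh (Cb–Ebb–Gb–Bb), so this is third inversion.

third inversion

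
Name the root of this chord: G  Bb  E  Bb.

E

Reordering G, Bb, E into stacked thirds gives E–G–Bb; the bottom of that stack, E, is the root.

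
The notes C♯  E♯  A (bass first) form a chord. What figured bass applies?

The notes C#, E#, A stack in thirds as A–C#–E# — an A augmented triad. The bass C# is the third, so this is first inversion: figured 6.

6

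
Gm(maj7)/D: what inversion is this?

second inversion

Gm(maj7)/D means G minor-major seventh with D in the bass. D is the fifth of G minor-major seventh (G–Bb–D–F#), so this is second inversion.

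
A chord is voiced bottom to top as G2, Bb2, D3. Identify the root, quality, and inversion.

Reducing to letter names: G, Bb, D. These stack in thirds as G–Bb–D — a G minor triad.
With the root (G) in the bass, the chord is in root position (figured bass 5/3).

G minor, root position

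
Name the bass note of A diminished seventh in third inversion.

The seventh of A diminished seventh (A–C–Eb–Gb) is Gb; that is the bass in third inversion.

Gb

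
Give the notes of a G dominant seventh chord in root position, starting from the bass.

Spelling G dominant seventh: G–B–D–F. In root position the root is bass, giving G, B, D, F from the bottom.

G, B, D, F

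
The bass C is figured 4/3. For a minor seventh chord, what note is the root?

F

The figures 4/3 mean the fifth of the chord is in the bass. If C is the fifth of a minor seventh chord, the root is F (chord tones F–Ab–C–Eb).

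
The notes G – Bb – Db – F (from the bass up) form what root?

G

G, Bb, Db, F are the tones of a G half-diminished seventh chord (G–Bb–Db–F), making G the root.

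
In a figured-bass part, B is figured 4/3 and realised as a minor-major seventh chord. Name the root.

E

The figures 4/3 mean the fifth of the chord is in the bass. If B is the fifth of a minor-major seventh chord, the root is E (chord tones E–G–B–D#).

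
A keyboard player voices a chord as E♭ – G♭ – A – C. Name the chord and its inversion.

A diminished seventh, second inversion

The distinct note names are Eb, Gb, A, C. Stacked in thirds they read A–C–Eb–Gb, which is a diminished seventh chord on A.
Eb is the fifth of A diminished seventh; fifth in the bass means second inversion (figured bass 4/3).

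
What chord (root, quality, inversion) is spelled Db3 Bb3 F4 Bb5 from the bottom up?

Reducing to letter names: Db, Bb, F. These stack in thirds as Bb–Db–F — a Bb minor triad.
With the third (Db) in the bass, the chord is in first inversion (figured bass 6).

Bb minor, first inversion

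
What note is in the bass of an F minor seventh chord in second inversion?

C

F minor seventh is F–Ab–C–Eb. Second inversion places the fifth in the bass: C.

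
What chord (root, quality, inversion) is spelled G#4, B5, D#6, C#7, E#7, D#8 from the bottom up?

The pitch classes G#, B, D#, C#, E# arrange in thirds as C#–E#–G#–B–D#: a C# dominant ninth chord.
G# is the fifth of C# dominant ninth; fifth in the bass means second inversion.

C# dominant ninth, second inversion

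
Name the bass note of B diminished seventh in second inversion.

F

B diminished seventh is B–D–F–Ab. Second inversion places the fifth in the bass: F.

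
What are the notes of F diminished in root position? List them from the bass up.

F, Ab, Cb

The chord tones are F–Ab–Cb. With the root (F) lowest for root position: F, Ab, Cb.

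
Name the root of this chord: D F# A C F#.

D

D, F#, A, C are the tones of a D dominant seventh chord (D–F#–A–C), making D the root.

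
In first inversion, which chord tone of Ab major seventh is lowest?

The third of Ab major seventh (Ab–C–Eb–G) is C; that is the bass in first inversion.

C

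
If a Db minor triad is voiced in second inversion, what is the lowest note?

Db minor is Db–Fb–Ab. Second inversion places the fifth in the bass: Ab.

Ab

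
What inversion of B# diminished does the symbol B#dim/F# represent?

second inversion

B#dim/F# means B# diminished with F# in the bass. F# is the fifth of B# diminished (B#–D#–F#), so this is second inversion.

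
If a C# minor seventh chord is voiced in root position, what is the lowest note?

C#

In root position the root is lowest. For C# minor seventh (C#–E–G#–B) that is C#.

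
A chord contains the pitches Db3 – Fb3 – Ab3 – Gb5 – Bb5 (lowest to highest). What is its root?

Gb

Reordering Db, Fb, Ab, Gb, Bb into stacked thirds gives Gb–Bb–Db–Fb–Ab; the bottom of that stack, Gb, is the root.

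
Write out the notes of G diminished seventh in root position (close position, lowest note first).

Spelling G diminished seventh: G–Bb–Db–Fb. In root position the root is bass, giving G, Bb, Db, Fb from the bottom.

G, Bb, Db, Fb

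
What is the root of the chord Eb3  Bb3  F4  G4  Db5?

The distinct letter names are Eb, Bb, F, G, Db. Arranged as a stack of thirds they read Eb–G–Bb–Db–F, so Eb is the root (an Eb dominant ninth chord).

Eb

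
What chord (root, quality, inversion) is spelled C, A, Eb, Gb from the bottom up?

The pitch classes C, A, Eb, Gb arrange in thirds as A–C–Eb–Gb: an A diminished seventh chord.
With the third (C) in the bass, the chord is in first inversion (figured bass 6/5).

A diminished seventh, first inversion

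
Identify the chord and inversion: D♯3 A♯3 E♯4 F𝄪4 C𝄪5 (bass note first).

D# major ninth, root position

The distinct note names are D#, A#, E#, F##, C##. Stacked in thirds they read D#–F##–A#–C##–E#, which is a major ninth chord on D#.
With the root (D#) in the bass, the chord is in root position.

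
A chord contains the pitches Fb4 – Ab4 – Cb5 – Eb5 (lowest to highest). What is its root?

Fb

Reordering Fb, Ab, Cb, Eb into stacked thirds gives Fb–Ab–Cb–Eb; the bottom of that stack, Fb, is the root.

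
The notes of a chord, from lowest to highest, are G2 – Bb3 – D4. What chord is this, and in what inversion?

G minor, root position

The pitch classes G, Bb, D arrange in thirds as G–Bb–D: a G minor triad.
With the root (G) in the bass, the chord is in root position (figured bass 5/3).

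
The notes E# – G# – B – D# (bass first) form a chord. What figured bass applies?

The notes E#, G#, B, D# stack in thirds as E#–G#–B–D# — an E# half-diminished seventh chord. The bass E# is the root, so this is root position: figured 7.

7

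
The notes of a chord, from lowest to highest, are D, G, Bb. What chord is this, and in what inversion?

The distinct note names are D, G, Bb. Stacked in thirds they read G–Bb–D, which is a minor triad on G.
D is the fifth of G minor; fifth in the bass means second inversion (figured bass 6/4).

G minor, second inversion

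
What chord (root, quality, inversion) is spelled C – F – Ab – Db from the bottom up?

Reducing to letter names: C, F, Ab, Db. These stack in thirds as Db–F–Ab–C — a Db major seventh chord.
With the seventh (C) in the bass, the chord is in third inversion (figured bass 4/2).

Db major seventh, third inversion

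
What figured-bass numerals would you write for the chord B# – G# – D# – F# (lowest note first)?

6/5

The notes B#, G#, D#, F# stack in thirds as G#–B#–D#–F# — a G# dominant seventh chord. The bass B# is the third, so this is first inversion: figured 6/5.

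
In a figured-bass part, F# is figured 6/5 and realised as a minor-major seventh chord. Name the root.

The figures 6/5 mean the third of the chord is in the bass. If F# is the third of a minor-major seventh chord, the root is D# (chord tones D#–F#–A#–C##).

D#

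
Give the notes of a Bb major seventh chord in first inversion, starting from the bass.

D, F, A, Bb

Bb major seventh is Bb–D–F–A. First inversion puts the third (D) in the bass, with the remaining tones above: D, F, A, Bb.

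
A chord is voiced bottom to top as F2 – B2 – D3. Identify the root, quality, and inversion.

B diminished, second inversion

Reducing to letter names: F, B, D. These stack in thirds as B–D–F — a B diminished triad.
F is the fifth of B diminished; fifth in the bass means second inversion (figured bass 6/4).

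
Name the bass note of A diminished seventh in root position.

A

In root position the root is lowest. For A diminished seventh (A–C–Eb–Gb) that is A.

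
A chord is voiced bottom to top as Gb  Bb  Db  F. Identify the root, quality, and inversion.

Gb major seventh, root position

Reducing to letter names: Gb, Bb, Db, F. These stack in thirds as Gb–Bb–Db–F — a Gb major seventh chord.
The lowest note is Gb, the root of the chord, so this is root position (figured bass 7).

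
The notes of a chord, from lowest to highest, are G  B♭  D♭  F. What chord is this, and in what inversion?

G half-diminished seventh, root position

The distinct note names are G, Bb, Db, F. Stacked in thirds they read G–Bb–Db–F, which is a half-diminished seventh chord on G.
The lowest note is G, the root of the chord, so this is root position (figured bass 7).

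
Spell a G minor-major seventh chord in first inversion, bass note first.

Bb, D, F#, G

G minor-major seventh is G–Bb–D–F#. First inversion puts the third (Bb) in the bass, with the remaining tones above: Bb, D, F#, G.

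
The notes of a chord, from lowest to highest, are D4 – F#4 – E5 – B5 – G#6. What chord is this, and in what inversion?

Reducing to letter names: D, F#, E, B, G#. These stack in thirds as E–G#–B–D–F# — an E dominant ninth chord.
D is the seventh of E dominant ninth; seventh in the bass means third inversion.

E dominant ninth, third inversion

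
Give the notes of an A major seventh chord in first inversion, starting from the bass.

Spelling A major seventh: A–C#–E–G#. In first inversion the third is bass, giving C#, E, G#, A from the bottom.

C#, E, G#, A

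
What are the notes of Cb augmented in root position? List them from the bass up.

Cb, Eb, G

Spelling Cb augmented: Cb–Eb–G. In root position the root is bass, giving Cb, Eb, G from the bottom.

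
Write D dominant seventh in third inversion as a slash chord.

Third inversion of D dominant seventh has the seventh (C) in the bass. As a slash chord: D7/C.

D7/C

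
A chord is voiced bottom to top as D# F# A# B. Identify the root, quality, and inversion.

B major seventh, first inversion

The pitch classes D#, F#, A#, B arrange in thirds as B–D#–F#–A#: a B major seventh chord.
With the third (D#) in the bass, the chord is in first inversion (figured bass 6/5).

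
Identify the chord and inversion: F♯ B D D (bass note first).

The distinct note names are F#, B, D. Stacked in thirds they read B–D–F#, which is a minor triad on B.
The lowest note is F#, the fifth of the chord, so this is second inversion (figured bass 6/4).

B minor, second inversion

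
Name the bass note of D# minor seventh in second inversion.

A#

D# minor seventh is D#–F#–A#–C#. Second inversion places the fifth in the bass: A#.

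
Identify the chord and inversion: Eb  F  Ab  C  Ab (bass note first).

F minor seventh, third inversion

The pitch classes Eb, F, Ab, C arrange in thirds as F–Ab–C–Eb: an F minor seventh chord.
The lowest note is Eb, the seventh of the chord, so this is third inversion (figured bass 4/2).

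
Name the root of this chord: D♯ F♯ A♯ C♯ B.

B

Reordering D#, F#, A#, C#, B into stacked thirds gives B–D#–F#–A#–C#; the bottom of that stack, B, is the root.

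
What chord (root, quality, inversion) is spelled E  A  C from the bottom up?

Reducing to letter names: E, A, C. These stack in thirds as A–C–E — an A minor triad.
With the fifth (E) in the bass, the chord is in second inversion (figured bass 6/4).

A minor, second inversion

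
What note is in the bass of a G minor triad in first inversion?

G minor is G–Bb–D. First inversion places the third in the bass: Bb.

Bb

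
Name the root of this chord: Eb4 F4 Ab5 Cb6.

F

Eb, F, Ab, Cb are the tones of an F half-diminished seventh chord (F–Ab–Cb–Eb), making F the root.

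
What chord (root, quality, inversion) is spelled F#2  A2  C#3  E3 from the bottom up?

The pitch classes F#, A, C#, E arrange in thirds as F#–A–C#–E: an F# minor seventh chord.
F# is the root of F# minor seventh; root in the bass means root position (figured bass 7).

F# minor seventh, root position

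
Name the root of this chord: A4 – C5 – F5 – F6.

F

A, C, F are the tones of an F major triad (F–A–C), making F the root.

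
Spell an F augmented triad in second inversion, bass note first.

C#, F, A

F augmented is F–A–C#. Second inversion puts the fifth (C#) in the bass, with the remaining tones above: C#, F, A.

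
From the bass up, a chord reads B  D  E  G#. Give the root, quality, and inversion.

The pitch classes B, D, E, G# arrange in thirds as E–G#–B–D: an E dominant seventh chord.
B is the fifth of E dominant seventh; fifth in the bass means second inversion (figured bass 4/3).

E dominant seventh, second inversion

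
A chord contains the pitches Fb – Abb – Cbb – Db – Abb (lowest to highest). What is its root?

Fb, Abb, Cbb, Db are the tones of a Db diminished seventh chord (Db–Fb–Abb–Cbb), making Db the root.

Db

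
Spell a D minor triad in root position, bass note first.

D, F, A

The chord tones are D–F–A. With the root (D) lowest for root position: D, F, A.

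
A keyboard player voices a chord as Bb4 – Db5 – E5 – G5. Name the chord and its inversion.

E diminished seventh, second inversion

The pitch classes Bb, Db, E, G arrange in thirds as E–G–Bb–Db: an E diminished seventh chord.
Bb is the fifth of E diminished seventh; fifth in the bass means second inversion (figured bass 4/3).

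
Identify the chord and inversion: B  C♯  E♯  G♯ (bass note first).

The distinct note names are B, C#, E#, G#. Stacked in thirds they read C#–E#–G#–B, which is a dominant seventh chord on C#.
The lowest note is B, the seventh of the chord, so this is third inversion (figured bass 4/2).

C# dominant seventh, third inversion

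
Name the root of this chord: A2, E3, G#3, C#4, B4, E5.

A

The distinct letter names are A, E, G#, C#, B. Arranged as a stack of thirds they read A–C#–E–G#–B, so A is the root (an A major ninth chord).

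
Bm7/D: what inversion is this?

first inversion

Bm7/D means B minor seventh with D in the bass. D is the third of B minor seventh (B–D–F#–A), so this is first inversion.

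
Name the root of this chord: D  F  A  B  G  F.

G

D, F, A, B, G are the tones of a G dominant ninth chord (G–B–D–F–A), making G the root.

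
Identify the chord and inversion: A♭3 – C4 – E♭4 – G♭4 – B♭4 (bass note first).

The pitch classes Ab, C, Eb, Gb, Bb arrange in thirds as Ab–C–Eb–Gb–Bb: an Ab dominant ninth chord.
The lowest note is Ab, the root of the chord, so this is root position.

Ab dominant ninth, root position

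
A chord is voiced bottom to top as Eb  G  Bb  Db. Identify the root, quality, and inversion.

Eb dominant seventh, root position

The pitch classes Eb, G, Bb, Db arrange in thirds as Eb–G–Bb–Db: an Eb dominant seventh chord.
The lowest note is Eb, the root of the chord, so this is root position (figured bass 7).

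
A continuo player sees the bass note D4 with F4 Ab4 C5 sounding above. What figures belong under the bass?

7

The notes D, F, Ab, C stack in thirds as D–F–Ab–C — a D half-diminished seventh chord. The bass D is the root, so this is root position: figured 7.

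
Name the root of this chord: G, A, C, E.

A

Reordering G, A, C, E into stacked thirds gives A–C–E–G; the bottom of that stack, A, is the root.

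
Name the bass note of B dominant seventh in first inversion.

D#

B dominant seventh is B–D#–F#–A. First inversion places the third in the bass: D#.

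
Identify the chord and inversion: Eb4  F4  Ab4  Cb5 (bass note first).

F half-diminished seventh, third inversion

The pitch classes Eb, F, Ab, Cb arrange in thirds as F–Ab–Cb–Eb: an F half-diminished seventh chord.
With the seventh (Eb) in the bass, the chord is in third inversion (figured bass 4/2).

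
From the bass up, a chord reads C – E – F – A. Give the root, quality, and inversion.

The pitch classes C, E, F, A arrange in thirds as F–A–C–E: an F major seventh chord.
With the fifth (C) in the bass, the chord is in second inversion (figured bass 4/3).

F major seventh, second inversion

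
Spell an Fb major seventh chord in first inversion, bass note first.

Ab, Cb, Eb, Fb

The chord tones are Fb–Ab–Cb–Eb. With the third (Ab) lowest for first inversion: Ab, Cb, Eb, Fb.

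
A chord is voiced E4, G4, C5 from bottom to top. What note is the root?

Reordering E, G, C into stacked thirds gives C–E–G; the bottom of that stack, C, is the root.

C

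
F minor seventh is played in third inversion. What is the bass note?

The seventh of F minor seventh (F–Ab–C–Eb) is Eb; that is the bass in third inversion.

Eb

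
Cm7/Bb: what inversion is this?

Cm7/Bb means C minor seventh with Bb in the bass. Bb is the seventh of C minor seventh (C–Eb–G–Bb), so this is third inversion.

third inversion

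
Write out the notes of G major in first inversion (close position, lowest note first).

G major is G–B–D. First inversion puts the third (B) in the bass, with the remaining tones above: B, D, G.

B, D, G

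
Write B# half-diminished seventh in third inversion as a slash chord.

B#ø7/A#

Third inversion of B# half-diminished seventh has the seventh (A#) in the bass. As a slash chord: B#ø7/A#.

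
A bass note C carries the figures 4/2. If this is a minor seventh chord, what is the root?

The figures 4/2 mean the seventh of the chord is in the bass. If C is the seventh of a minor seventh chord, the root is D (chord tones D–F–A–C).

D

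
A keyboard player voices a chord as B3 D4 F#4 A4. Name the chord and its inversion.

The pitch classes B, D, F#, A arrange in thirds as B–D–F#–A: a B minor seventh chord.
B is the root of B minor seventh; root in the bass means root position (figured bass 7).

B minor seventh, root position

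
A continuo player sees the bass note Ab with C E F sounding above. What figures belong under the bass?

The notes Ab, C, E, F stack in thirds as F–Ab–C–E — an F minor-major seventh chord. The bass Ab is the third, so this is first inversion: figured 6/5.

6/5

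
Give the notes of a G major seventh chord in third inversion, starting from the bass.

F#, G, B, D

The chord tones are G–B–D–F#. With the seventh (F#) lowest for third inversion: F#, G, B, D.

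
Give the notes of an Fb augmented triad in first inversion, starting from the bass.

The chord tones are Fb–Ab–C. With the third (Ab) lowest for first inversion: Ab, C, Fb.

Ab, C, Fb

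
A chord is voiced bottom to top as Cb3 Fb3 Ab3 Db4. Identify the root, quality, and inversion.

The distinct note names are Cb, Fb, Ab, Db. Stacked in thirds they read Db–Fb–Ab–Cb, which is a minor seventh chord on Db.
The lowest note is Cb, the seventh of the chord, so this is third inversion (figured bass 4/2).

Db minor seventh, third inversion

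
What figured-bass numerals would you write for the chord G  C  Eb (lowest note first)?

The notes G, C, Eb stack in thirds as C–Eb–G — a C minor triad. The bass G is the fifth, so this is second inversion: figured 6/4.

6/4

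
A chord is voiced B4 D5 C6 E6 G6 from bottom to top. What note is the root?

C

B, D, C, E, G are the tones of a C major ninth chord (C–E–G–B–D), making C the root.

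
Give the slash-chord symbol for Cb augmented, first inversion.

First inversion of Cb augmented has the third (Eb) in the bass. As a slash chord: Cbaug/Eb.

Cbaug/Eb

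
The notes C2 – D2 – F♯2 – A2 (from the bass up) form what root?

Reordering C, D, F#, A into stacked thirds gives D–F#–A–C; the bottom of that stack, D, is the root.

D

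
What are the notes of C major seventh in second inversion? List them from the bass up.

G, B, C, E

C major seventh is C–E–G–B. Second inversion puts the fifth (G) in the bass, with the remaining tones above: G, B, C, E.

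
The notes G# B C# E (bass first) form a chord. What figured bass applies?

4/3

The notes G#, B, C#, E stack in thirds as C#–E–G#–B — a C# minor seventh chord. The bass G# is the fifth, so this is second inversion: figured 4/3.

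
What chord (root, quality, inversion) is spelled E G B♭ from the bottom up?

E diminished, root position

The pitch classes E, G, Bb arrange in thirds as E–G–Bb: an E diminished triad.
With the root (E) in the bass, the chord is in root position (figured bass 5/3).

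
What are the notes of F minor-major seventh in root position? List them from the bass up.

F, Ab, C, E

Spelling F minor-major seventh: F–Ab–C–E. In root position the root is bass, giving F, Ab, C, E from the bottom.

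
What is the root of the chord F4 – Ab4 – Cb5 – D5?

D

F, Ab, Cb, D are the tones of a D diminished seventh chord (D–F–Ab–Cb), making D the root.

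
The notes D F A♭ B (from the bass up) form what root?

The distinct letter names are D, F, Ab, B. Arranged as a stack of thirds they read B–D–F–Ab, so B is the root (a B diminished seventh chord).

B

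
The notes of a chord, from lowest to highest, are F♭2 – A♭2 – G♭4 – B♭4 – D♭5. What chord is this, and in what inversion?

The pitch classes Fb, Ab, Gb, Bb, Db arrange in thirds as Gb–Bb–Db–Fb–Ab: a Gb dominant ninth chord.
The lowest note is Fb, the seventh of the chord, so this is third inversion.

Gb dominant ninth, third inversion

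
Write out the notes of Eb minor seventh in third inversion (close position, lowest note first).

Spelling Eb minor seventh: Eb–Gb–Bb–Db. In third inversion the seventh is bass, giving Db, Eb, Gb, Bb from the bottom.

Db, Eb, Gb, Bb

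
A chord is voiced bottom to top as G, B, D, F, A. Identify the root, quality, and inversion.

G dominant ninth, root position

The distinct note names are G, B, D, F, A. Stacked in thirds they read G–B–D–F–A, which is a dominant ninth chord on G.
G is the root of G dominant ninth; root in the bass means root position.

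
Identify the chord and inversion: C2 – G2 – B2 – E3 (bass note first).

Reducing to letter names: C, G, B, E. These stack in thirds as C–E–G–B — a C major seventh chord.
With the root (C) in the bass, the chord is in root position (figured bass 7).

C major seventh, root position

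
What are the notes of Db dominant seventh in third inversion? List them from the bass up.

Cb, Db, F, Ab

Spelling Db dominant seventh: Db–F–Ab–Cb. In third inversion the seventh is bass, giving Cb, Db, F, Ab from the bottom.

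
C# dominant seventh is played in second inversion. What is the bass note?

G#

The fifth of C# dominant seventh (C#–E#–G#–B) is G#; that is the bass in second inversion.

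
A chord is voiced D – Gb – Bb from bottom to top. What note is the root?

Gb

D, Gb, Bb are the tones of a Gb augmented triad (Gb–Bb–D), making Gb the root.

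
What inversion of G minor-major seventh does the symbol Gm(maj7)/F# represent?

third inversion

Gm(maj7)/F# means G minor-major seventh with F# in the bass. F# is the seventh of G minor-major seventh (G–Bb–D–F#), so this is third inversion.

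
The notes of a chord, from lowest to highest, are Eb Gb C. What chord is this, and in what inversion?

C diminished, first inversion

The pitch classes Eb, Gb, C arrange in thirds as C–Eb–Gb: a C diminished triad.
The lowest note is Eb, the third of the chord, so this is first inversion (figured bass 6).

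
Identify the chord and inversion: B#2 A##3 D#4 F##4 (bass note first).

The distinct note names are B#, A##, D#, F##. Stacked in thirds they read B#–D#–F##–A##, which is a minor-major seventh chord on B#.
The lowest note is B#, the root of the chord, so this is root position (figured bass 7).

B# minor-major seventh, root position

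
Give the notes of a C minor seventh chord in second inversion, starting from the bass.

C minor seventh is C–Eb–G–Bb. Second inversion puts the fifth (G) in the bass, with the remaining tones above: G, Bb, C, Eb.

G, Bb, C, Eb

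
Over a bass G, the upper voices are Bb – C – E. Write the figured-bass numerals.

4/3

The notes G, Bb, C, E stack in thirds as C–E–G–Bb — a C dominant seventh chord. The bass G is the fifth, so this is second inversion: figured 4/3.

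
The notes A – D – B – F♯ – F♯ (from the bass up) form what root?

B

Reordering A, D, B, F# into stacked thirds gives B–D–F#–A; the bottom of that stack, B, is the root.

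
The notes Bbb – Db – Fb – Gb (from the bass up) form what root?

Reordering Bbb, Db, Fb, Gb into stacked thirds gives Gb–Bbb–Db–Fb; the bottom of that stack, Gb, is the root.

Gb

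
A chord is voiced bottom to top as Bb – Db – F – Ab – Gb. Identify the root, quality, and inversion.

Gb major ninth, first inversion

The pitch classes Bb, Db, F, Ab, Gb arrange in thirds as Gb–Bb–Db–F–Ab: a Gb major ninth chord.
With the third (Bb) in the bass, the chord is in first inversion.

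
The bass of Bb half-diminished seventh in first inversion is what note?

Db

In first inversion the third is lowest. For Bb half-diminished seventh (Bb–Db–Fb–Ab) that is Db.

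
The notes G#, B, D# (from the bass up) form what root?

The distinct letter names are G#, B, D#. Arranged as a stack of thirds they read G#–B–D#, so G# is the root (a G# minor triad).

G#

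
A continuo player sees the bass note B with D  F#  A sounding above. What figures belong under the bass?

The notes B, D, F#, A stack in thirds as B–D–F#–A — a B minor seventh chord. The bass B is the root, so this is root position: figured 7.

7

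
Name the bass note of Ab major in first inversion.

In first inversion the third is lowest. For Ab major (Ab–C–Eb) that is C.

C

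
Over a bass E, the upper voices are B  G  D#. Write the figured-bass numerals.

The notes E, B, G, D# stack in thirds as E–G–B–D# — an E minor-major seventh chord. The bass E is the root, so this is root position: figured 7.

7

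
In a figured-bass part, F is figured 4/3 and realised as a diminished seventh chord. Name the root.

B

The figures 4/3 mean the fifth of the chord is in the bass. If F is the fifth of a diminished seventh chord, the root is B (chord tones B–D–F–Ab).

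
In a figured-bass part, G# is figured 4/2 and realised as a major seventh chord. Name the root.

The figures 4/2 mean the seventh of the chord is in the bass. If G# is the seventh of a major seventh chord, the root is A (chord tones A–C#–E–G#).

A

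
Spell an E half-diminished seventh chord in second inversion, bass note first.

Bb, D, E, G

E half-diminished seventh is E–G–Bb–D. Second inversion puts the fifth (Bb) in the bass, with the remaining tones above: Bb, D, E, G.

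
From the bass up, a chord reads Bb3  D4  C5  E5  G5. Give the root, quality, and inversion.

The distinct note names are Bb, D, C, E, G. Stacked in thirds they read C–E–G–Bb–D, which is a dominant ninth chord on C.
Bb is the seventh of C dominant ninth; seventh in the bass means third inversion.

C dominant ninth, third inversion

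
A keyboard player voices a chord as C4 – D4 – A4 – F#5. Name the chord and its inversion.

The distinct note names are C, D, A, F#. Stacked in thirds they read D–F#–A–C, which is a dominant seventh chord on D.
C is the seventh of D dominant seventh; seventh in the bass means third inversion (figured bass 4/2).

D dominant seventh, third inversion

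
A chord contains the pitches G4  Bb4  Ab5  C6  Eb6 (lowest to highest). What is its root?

Reordering G, Bb, Ab, C, Eb into stacked thirds gives Ab–C–Eb–G–Bb; the bottom of that stack, Ab, is the root.

Ab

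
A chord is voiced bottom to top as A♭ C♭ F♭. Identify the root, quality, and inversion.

The distinct note names are Ab, Cb, Fb. Stacked in thirds they read Fb–Ab–Cb, which is a major triad on Fb.
Ab is the third of Fb major; third in the bass means first inversion (figured bass 6).

Fb major, first inversion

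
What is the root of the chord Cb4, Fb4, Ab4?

Reordering Cb, Fb, Ab into stacked thirds gives Fb–Ab–Cb; the bottom of that stack, Fb, is the root.

Fb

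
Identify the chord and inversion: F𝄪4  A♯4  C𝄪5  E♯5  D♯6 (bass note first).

The pitch classes F##, A#, C##, E#, D# arrange in thirds as D#–F##–A#–C##–E#: a D# major ninth chord.
The lowest note is F##, the third of the chord, so this is first inversion.

D# major ninth, first inversion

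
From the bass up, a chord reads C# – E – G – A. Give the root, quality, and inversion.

The distinct note names are C#, E, G, A. Stacked in thirds they read A–C#–E–G, which is a dominant seventh chord on A.
With the third (C#) in the bass, the chord is in first inversion (figured bass 6/5).

A dominant seventh, first inversion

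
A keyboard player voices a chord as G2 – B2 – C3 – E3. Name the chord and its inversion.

Reducing to letter names: G, B, C, E. These stack in thirds as C–E–G–B — a C major seventh chord.
With the fifth (G) in the bass, the chord is in second inversion (figured bass 4/3).

C major seventh, second inversion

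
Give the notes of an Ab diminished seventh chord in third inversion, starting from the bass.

Gbb, Ab, Cb, Ebb

The chord tones are Ab–Cb–Ebb–Gbb. With the seventh (Gbb) lowest for third inversion: Gbb, Ab, Cb, Ebb.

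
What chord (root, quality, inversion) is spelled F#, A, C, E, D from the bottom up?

D dominant ninth, first inversion

The distinct note names are F#, A, C, E, D. Stacked in thirds they read D–F#–A–C–E, which is a dominant ninth chord on D.
With the third (F#) in the bass, the chord is in first inversion.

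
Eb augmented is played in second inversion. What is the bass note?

B

Eb augmented is Eb–G–B. Second inversion places the fifth in the bass: B.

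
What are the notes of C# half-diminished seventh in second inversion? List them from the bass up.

Spelling C# half-diminished seventh: C#–E–G–B. In second inversion the fifth is bass, giving G, B, C#, E from the bottom.

G, B, C#, E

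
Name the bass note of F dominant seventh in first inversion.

F dominant seventh is F–A–C–Eb. First inversion places the third in the bass: A.

A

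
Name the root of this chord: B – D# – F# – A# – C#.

Reordering B, D#, F#, A#, C# into stacked thirds gives B–D#–F#–A#–C#; the bottom of that stack, B, is the root.

B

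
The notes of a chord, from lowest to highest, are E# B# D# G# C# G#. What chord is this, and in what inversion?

The pitch classes E#, B#, D#, G#, C# arrange in thirds as C#–E#–G#–B#–D#: a C# major ninth chord.
With the third (E#) in the bass, the chord is in first inversion.

C# major ninth, first inversion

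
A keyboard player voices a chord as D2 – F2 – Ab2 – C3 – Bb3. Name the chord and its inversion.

Bb dominant ninth, first inversion

The pitch classes D, F, Ab, C, Bb arrange in thirds as Bb–D–F–Ab–C: a Bb dominant ninth chord.
D is the third of Bb dominant ninth; third in the bass means first inversion.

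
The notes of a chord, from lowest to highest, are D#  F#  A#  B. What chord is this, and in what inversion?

B major seventh, first inversion

The distinct note names are D#, F#, A#, B. Stacked in thirds they read B–D#–F#–A#, which is a major seventh chord on B.
The lowest note is D#, the third of the chord, so this is first inversion (figured bass 6/5).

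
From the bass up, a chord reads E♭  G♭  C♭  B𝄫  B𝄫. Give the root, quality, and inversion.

The distinct note names are Eb, Gb, Cb, Bbb. Stacked in thirds they read Cb–Eb–Gb–Bbb, which is a dominant seventh chord on Cb.
With the third (Eb) in the bass, the chord is in first inversion (figured bass 6/5).

Cb dominant seventh, first inversion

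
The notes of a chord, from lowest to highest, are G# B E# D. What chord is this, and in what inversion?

E# diminished seventh, first inversion

The distinct note names are G#, B, E#, D. Stacked in thirds they read E#–G#–B–D, which is a diminished seventh chord on E#.
With the third (G#) in the bass, the chord is in first inversion (figured bass 6/5).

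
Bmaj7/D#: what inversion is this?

first inversion

Bmaj7/D# means B major seventh with D# in the bass. D# is the third of B major seventh (B–D#–F#–A#), so this is first inversion.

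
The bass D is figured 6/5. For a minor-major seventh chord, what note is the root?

B

The figures 6/5 mean the third of the chord is in the bass. If D is the third of a minor-major seventh chord, the root is B (chord tones B–D–F#–A#).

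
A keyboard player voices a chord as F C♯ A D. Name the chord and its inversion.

D minor-major seventh, first inversion

The distinct note names are F, C#, A, D. Stacked in thirds they read D–F–A–C#, which is a minor-major seventh chord on D.
The lowest note is F, the third of the chord, so this is first inversion (figured bass 6/5).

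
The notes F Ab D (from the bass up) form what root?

D

Reordering F, Ab, D into stacked thirds gives D–F–Ab; the bottom of that stack, D, is the root.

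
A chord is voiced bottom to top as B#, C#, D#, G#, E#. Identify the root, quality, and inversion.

Reducing to letter names: B#, C#, D#, G#, E#. These stack in thirds as C#–E#–G#–B#–D# — a C# major ninth chord.
B# is the seventh of C# major ninth; seventh in the bass means third inversion.

C# major ninth, third inversion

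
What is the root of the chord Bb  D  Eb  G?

Eb

Bb, D, Eb, G are the tones of an Eb major seventh chord (Eb–G–Bb–D), making Eb the root.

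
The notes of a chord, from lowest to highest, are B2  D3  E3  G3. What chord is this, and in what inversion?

The distinct note names are B, D, E, G. Stacked in thirds they read E–G–B–D, which is a minor seventh chord on E.
With the fifth (B) in the bass, the chord is in second inversion (figured bass 4/3).

E minor seventh, second inversion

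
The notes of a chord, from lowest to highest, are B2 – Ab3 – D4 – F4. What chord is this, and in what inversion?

Reducing to letter names: B, Ab, D, F. These stack in thirds as B–D–F–Ab — a B diminished seventh chord.
B is the root of B diminished seventh; root in the bass means root position (figured bass 7).

B diminished seventh, root position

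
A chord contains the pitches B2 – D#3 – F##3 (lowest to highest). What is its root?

B

Reordering B, D#, F## into stacked thirds gives B–D#–F##; the bottom of that stack, B, is the root.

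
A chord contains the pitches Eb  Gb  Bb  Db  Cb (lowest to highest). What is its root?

Eb, Gb, Bb, Db, Cb are the tones of a Cb major ninth chord (Cb–Eb–Gb–Bb–Db), making Cb the root.

Cb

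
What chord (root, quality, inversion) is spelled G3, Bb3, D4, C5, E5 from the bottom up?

C dominant ninth, second inversion

Reducing to letter names: G, Bb, D, C, E. These stack in thirds as C–E–G–Bb–D — a C dominant ninth chord.
The lowest note is G, the fifth of the chord, so this is second inversion.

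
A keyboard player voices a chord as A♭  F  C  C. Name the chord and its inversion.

The distinct note names are Ab, F, C. Stacked in thirds they read F–Ab–C, which is a minor triad on F.
The lowest note is Ab, the third of the chord, so this is first inversion (figured bass 6).

F minor, first inversion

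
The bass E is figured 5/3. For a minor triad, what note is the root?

The figures 5/3 mean the root of the chord is in the bass. If E is the root of a minor triad, the root is E (chord tones E–G–B).

E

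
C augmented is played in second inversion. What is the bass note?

G#

In second inversion the fifth is lowest. For C augmented (C–E–G#) that is G#.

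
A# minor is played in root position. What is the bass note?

A# minor is A#–C#–E#. Root position places the root in the bass: A#.

A#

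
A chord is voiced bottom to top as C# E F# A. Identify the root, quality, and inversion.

The distinct note names are C#, E, F#, A. Stacked in thirds they read F#–A–C#–E, which is a minor seventh chord on F#.
The lowest note is C#, the fifth of the chord, so this is second inversion (figured bass 4/3).

F# minor seventh, second inversion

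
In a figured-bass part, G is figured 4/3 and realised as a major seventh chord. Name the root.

C

The figures 4/3 mean the fifth of the chord is in the bass. If G is the fifth of a major seventh chord, the root is C (chord tones C–E–G–B).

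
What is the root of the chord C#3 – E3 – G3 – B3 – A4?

A

Reordering C#, E, G, B, A into stacked thirds gives A–C#–E–G–B; the bottom of that stack, A, is the root.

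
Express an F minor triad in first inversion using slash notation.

First inversion of F minor has the third (Ab) in the bass. As a slash chord: Fm/Ab.

Fm/Ab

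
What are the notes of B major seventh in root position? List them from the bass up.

B major seventh is B–D#–F#–A#. Root position puts the root (B) in the bass, with the remaining tones above: B, D#, F#, A#.

B, D#, F#, A#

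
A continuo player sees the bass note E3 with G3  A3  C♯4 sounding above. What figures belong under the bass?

4/3

The notes E, G, A, C# stack in thirds as A–C#–E–G — an A dominant seventh chord. The bass E is the fifth, so this is second inversion: figured 4/3.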